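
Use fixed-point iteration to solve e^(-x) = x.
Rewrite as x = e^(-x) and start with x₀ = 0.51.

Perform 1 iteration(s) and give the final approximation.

Equation: e^(-x) = x
Fixed-point form: x = e^(-x)
x₀ = 0.51

x_1 = g(0.510000) = 0.600496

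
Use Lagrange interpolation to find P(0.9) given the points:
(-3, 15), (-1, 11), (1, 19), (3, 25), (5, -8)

Lagrange interpolation formula:
P(x) = Σ yᵢ × Lᵢ(x)
where Lᵢ(x) = Π_{j≠i} (x - xⱼ)/(xᵢ - xⱼ)

L_0(0.9) = (0.9 - (-1))/(-3 - (-1)) × (0.9 - 1)/(-3 - 1) × (0.9 - 3)/(-3 - 3) × (0.9 - 5)/(-3 - 5) = -0.004260
L_1(0.9) = (0.9 - (-3))/(-1 - (-3)) × (0.9 - 1)/(-1 - 1) × (0.9 - 3)/(-1 - 3) × (0.9 - 5)/(-1 - 5) = 0.034978
L_2(0.9) = (0.9 - (-3))/(1 - (-3)) × (0.9 - (-1))/(1 - (-1)) × (0.9 - 3)/(1 - 3) × (0.9 - 5)/(1 - 5) = 0.996877
L_3(0.9) = (0.9 - (-3))/(3 - (-3)) × (0.9 - (-1))/(3 - (-1)) × (0.9 - 1)/(3 - 1) × (0.9 - 5)/(3 - 5) = -0.031647
L_4(0.9) = (0.9 - (-3))/(5 - (-3)) × (0.9 - (-1))/(5 - (-1)) × (0.9 - 1)/(5 - 1) × (0.9 - 3)/(5 - 3) = 0.004052

P(0.9) = 15×L_0(0.9) + 11×L_1(0.9) + 19×L_2(0.9) + 25×L_3(0.9) + (-8)×L_4(0.9)
P(0.9) = 18.437921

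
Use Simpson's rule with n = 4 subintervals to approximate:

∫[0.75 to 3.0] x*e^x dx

f(x) = x*e^x
a = 0.75, b = 3.0, n = 4
h = (b - a)/n = 0.562500

Simpson's rule: (h/3)[f(x₀) + 4f(x₁) + 2f(x₂) + ... + f(xₙ)]

x_0 = 0.7500, f(x_0) = 1.587750, coefficient = 1
x_1 = 1.3125, f(x_1) = 4.876529, coefficient = 4
x_2 = 1.8750, f(x_2) = 12.226536, coefficient = 2
x_3 = 2.4375, f(x_3) = 27.895710, coefficient = 4
x_4 = 3.0000, f(x_4) = 60.256611, coefficient = 1

I ≈ (0.562500/3) × 217.386390 = 40.759948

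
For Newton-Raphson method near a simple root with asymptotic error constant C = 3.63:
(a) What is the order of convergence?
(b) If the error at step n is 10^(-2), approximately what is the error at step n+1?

(a) Newton-Raphson has quadratic (order 2) convergence near simple roots.
    This means |e_{n+1}| ≈ C|e_n|².

(b) With |e_n| = 10^(-2) and C = 3.63:
    |e_{n+1}| ≈ 3.63 × (10^(-2))² = 3.63 × 10^(-4)

(a) 2 (quadratic); (b) |e_{n+1}| ≈ 3.630e-04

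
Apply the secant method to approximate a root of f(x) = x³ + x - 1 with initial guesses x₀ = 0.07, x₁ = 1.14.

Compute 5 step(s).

f(x) = x³ + x - 1
x₀ = 0.07, x₁ = 1.14

Secant formula: x_{n+1} = x_n - f(x_n)(x_n - x_{n-1})/(f(x_n) - f(x_{n-1}))

Iteration 1:
  f(0.070000) = -0.929657
  f(1.140000) = 1.621544
  x_2 = 1.140000 - 1.621544×(1.140000 - 0.070000)/(1.621544 - (-0.929657))
       = 0.459908
Iteration 2:
  f(1.140000) = 1.621544
  f(0.459908) = -0.442815
  x_3 = 0.459908 - (-0.442815)×(0.459908 - 1.140000)/(-0.442815 - 1.621544)
       = 0.605791
Iteration 3:
  f(0.459908) = -0.442815
  f(0.605791) = -0.171895
  x_4 = 0.605791 - (-0.171895)×(0.605791 - 0.459908)/(-0.171895 - (-0.442815))
       = 0.698351
Iteration 4:
  f(0.605791) = -0.171895
  f(0.698351) = 0.038933
  x_5 = 0.698351 - 0.038933×(0.698351 - 0.605791)/(0.038933 - (-0.171895))
       = 0.681258
Iteration 5:
  f(0.698351) = 0.038933
  f(0.681258) = -0.002561
  x_6 = 0.681258 - (-0.002561)×(0.681258 - 0.698351)/(-0.002561 - 0.038933)
       = 0.682313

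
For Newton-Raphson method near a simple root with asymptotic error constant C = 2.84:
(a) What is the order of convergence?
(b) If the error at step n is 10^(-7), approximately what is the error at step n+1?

(a) Newton-Raphson has quadratic (order 2) convergence near simple roots.
    This means |e_{n+1}| ≈ C|e_n|².

(b) With |e_n| = 10^(-7) and C = 2.84:
    |e_{n+1}| ≈ 2.84 × (10^(-7))² = 2.84 × 10^(-14)

(a) 2 (quadratic); (b) |e_{n+1}| ≈ 2.840e-14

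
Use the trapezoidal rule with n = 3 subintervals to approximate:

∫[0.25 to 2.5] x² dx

f(x) = x²
a = 0.25, b = 2.5, n = 3
h = (b - a)/n = 0.750000

Trapezoidal rule: (h/2)[f(x₀) + 2f(x₁) + 2f(x₂) + ... + f(xₙ)]

x_0 = 0.2500, f(x_0) = 0.062500, coefficient = 1
x_1 = 1.0000, f(x_1) = 1.000000, coefficient = 2
x_2 = 1.7500, f(x_2) = 3.062500, coefficient = 2
x_3 = 2.5000, f(x_3) = 6.250000, coefficient = 1

I ≈ (0.750000/2) × 14.437500 = 5.414062
Exact value: 5.203125
Error: 0.210938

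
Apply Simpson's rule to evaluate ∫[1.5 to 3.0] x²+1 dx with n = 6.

f(x) = x²+1
a = 1.5, b = 3.0, n = 6
h = (b - a)/n = 0.250000

Simpson's rule: (h/3)[f(x₀) + 4f(x₁) + 2f(x₂) + ... + f(xₙ)]

x_0 = 1.5000, f(x_0) = 3.250000, coefficient = 1
x_1 = 1.7500, f(x_1) = 4.062500, coefficient = 4
x_2 = 2.0000, f(x_2) = 5.000000, coefficient = 2
x_3 = 2.2500, f(x_3) = 6.062500, coefficient = 4
x_4 = 2.5000, f(x_4) = 7.250000, coefficient = 2
x_5 = 2.7500, f(x_5) = 8.562500, coefficient = 4
x_6 = 3.0000, f(x_6) = 10.000000, coefficient = 1

I ≈ (0.250000/3) × 112.500000 = 9.375000
Exact value: 9.375000
Error: 0.000000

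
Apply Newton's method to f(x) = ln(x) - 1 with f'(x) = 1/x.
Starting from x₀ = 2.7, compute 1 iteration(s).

f(x) = ln(x) - 1
f'(x) = 1/x
x₀ = 2.7

Newton-Raphson formula: x_{n+1} = x_n - f(x_n)/f'(x_n)

Iteration 1:
  f(2.700000) = -0.006748
  f'(2.700000) = 0.370370
  x_1 = 2.700000 - (-0.006748)/0.370370 = 2.718220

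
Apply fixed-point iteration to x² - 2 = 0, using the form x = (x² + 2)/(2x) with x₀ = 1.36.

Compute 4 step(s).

Equation: x² - 2 = 0
Fixed-point form: x = (x² + 2)/(2x)
x₀ = 1.36

x_1 = g(1.360000) = 1.415294
x_2 = g(1.415294) = 1.414214
x_3 = g(1.414214) = 1.414214
x_4 = g(1.414214) = 1.414214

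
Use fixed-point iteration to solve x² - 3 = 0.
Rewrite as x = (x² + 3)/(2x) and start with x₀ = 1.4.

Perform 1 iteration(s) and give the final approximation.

Equation: x² - 3 = 0
Fixed-point form: x = (x² + 3)/(2x)
x₀ = 1.4

x_1 = g(1.400000) = 1.771429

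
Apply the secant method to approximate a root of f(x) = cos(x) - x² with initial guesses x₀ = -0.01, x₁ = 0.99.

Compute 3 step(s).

f(x) = cos(x) - x²
x₀ = -0.01, x₁ = 0.99

Secant formula: x_{n+1} = x_n - f(x_n)(x_n - x_{n-1})/(f(x_n) - f(x_{n-1}))

Iteration 1:
  f(-0.010000) = 0.999850
  f(0.990000) = -0.431410
  x_2 = 0.990000 - (-0.431410)×(0.990000 - (-0.010000))/(-0.431410 - 0.999850)
       = 0.688580
Iteration 2:
  f(0.990000) = -0.431410
  f(0.688580) = 0.298006
  x_3 = 0.688580 - 0.298006×(0.688580 - 0.990000)/(0.298006 - (-0.431410))
       = 0.811727
Iteration 3:
  f(0.688580) = 0.298006
  f(0.811727) = 0.029347
  x_4 = 0.811727 - 0.029347×(0.811727 - 0.688580)/(0.029347 - 0.298006)
       = 0.825178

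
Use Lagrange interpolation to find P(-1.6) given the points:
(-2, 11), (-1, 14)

Lagrange interpolation formula:
P(x) = Σ yᵢ × Lᵢ(x)
where Lᵢ(x) = Π_{j≠i} (x - xⱼ)/(xᵢ - xⱼ)

L_0(-1.6) = (-1.6 - (-1))/(-2 - (-1)) = 0.600000
L_1(-1.6) = (-1.6 - (-2))/(-1 - (-2)) = 0.400000

P(-1.6) = 11×L_0(-1.6) + 14×L_1(-1.6)
P(-1.6) = 12.200000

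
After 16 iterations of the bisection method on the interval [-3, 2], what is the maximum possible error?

Bisection error bound: |error| ≤ (b-a)/2^n
|error| ≤ (2 - (-3))/2^16 = 5/2^16
|error| ≤ 0.0000762939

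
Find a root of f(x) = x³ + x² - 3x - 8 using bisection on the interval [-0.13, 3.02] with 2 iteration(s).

f(x) = x³ + x² - 3x - 8
Initial interval: [-0.13, 3.02]

Iteration 1:
  c_1 = (-0.130000 + 3.020000)/2 = 1.445000
  f(c_1) = f(1.445000) = -7.229779
  f(a) × f(c) ≥ 0, new interval: [1.445000, 3.020000]
Iteration 2:
  c_2 = (1.445000 + 3.020000)/2 = 2.232500
  f(c_2) = f(2.232500) = 1.413462
  f(a) × f(c) < 0, new interval: [1.445000, 2.232500]

After 2 iteration(s), the approximation is c_2 = 2.232500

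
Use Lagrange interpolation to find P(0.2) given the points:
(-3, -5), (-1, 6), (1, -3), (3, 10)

Lagrange interpolation formula:
P(x) = Σ yᵢ × Lᵢ(x)
where Lᵢ(x) = Π_{j≠i} (x - xⱼ)/(xᵢ - xⱼ)

L_0(0.2) = (0.2 - (-1))/(-3 - (-1)) × (0.2 - 1)/(-3 - 1) × (0.2 - 3)/(-3 - 3) = -0.056000
L_1(0.2) = (0.2 - (-3))/(-1 - (-3)) × (0.2 - 1)/(-1 - 1) × (0.2 - 3)/(-1 - 3) = 0.448000
L_2(0.2) = (0.2 - (-3))/(1 - (-3)) × (0.2 - (-1))/(1 - (-1)) × (0.2 - 3)/(1 - 3) = 0.672000
L_3(0.2) = (0.2 - (-3))/(3 - (-3)) × (0.2 - (-1))/(3 - (-1)) × (0.2 - 1)/(3 - 1) = -0.064000

P(0.2) = (-5)×L_0(0.2) + 6×L_1(0.2) + (-3)×L_2(0.2) + 10×L_3(0.2)
P(0.2) = 0.312000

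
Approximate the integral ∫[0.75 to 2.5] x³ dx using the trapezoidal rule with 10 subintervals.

f(x) = x³
a = 0.75, b = 2.5, n = 10
h = (b - a)/n = 0.175000

Trapezoidal rule: (h/2)[f(x₀) + 2f(x₁) + 2f(x₂) + ... + f(xₙ)]

x_0 = 0.7500, f(x_0) = 0.421875, coefficient = 1
x_1 = 0.9250, f(x_1) = 0.791453, coefficient = 2
x_2 = 1.1000, f(x_2) = 1.331000, coefficient = 2
x_3 = 1.2750, f(x_3) = 2.072672, coefficient = 2
x_4 = 1.4500, f(x_4) = 3.048625, coefficient = 2
x_5 = 1.6250, f(x_5) = 4.291016, coefficient = 2
x_6 = 1.8000, f(x_6) = 5.832000, coefficient = 2
x_7 = 1.9750, f(x_7) = 7.703734, coefficient = 2
x_8 = 2.1500, f(x_8) = 9.938375, coefficient = 2
x_9 = 2.3250, f(x_9) = 12.568078, coefficient = 2
x_10 = 2.5000, f(x_10) = 15.625000, coefficient = 1

I ≈ (0.175000/2) × 111.200781 = 9.730068
Exact value: 9.686523
Error: 0.043545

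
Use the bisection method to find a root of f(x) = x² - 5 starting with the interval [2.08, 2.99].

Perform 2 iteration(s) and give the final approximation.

f(x) = x² - 5
Initial interval: [2.08, 2.99]

Iteration 1:
  c_1 = (2.080000 + 2.990000)/2 = 2.535000
  f(c_1) = f(2.535000) = 1.426225
  f(a) × f(c) < 0, new interval: [2.080000, 2.535000]
Iteration 2:
  c_2 = (2.080000 + 2.535000)/2 = 2.307500
  f(c_2) = f(2.307500) = 0.324556
  f(a) × f(c) < 0, new interval: [2.080000, 2.307500]

After 2 iteration(s), the approximation is c_2 = 2.307500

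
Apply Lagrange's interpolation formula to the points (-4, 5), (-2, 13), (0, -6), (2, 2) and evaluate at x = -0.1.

Lagrange interpolation formula:
P(x) = Σ yᵢ × Lᵢ(x)
where Lᵢ(x) = Π_{j≠i} (x - xⱼ)/(xᵢ - xⱼ)

L_0(-0.1) = (-0.1 - (-2))/(-4 - (-2)) × (-0.1 - 0)/(-4 - 0) × (-0.1 - 2)/(-4 - 2) = -0.008313
L_1(-0.1) = (-0.1 - (-4))/(-2 - (-4)) × (-0.1 - 0)/(-2 - 0) × (-0.1 - 2)/(-2 - 2) = 0.051188
L_2(-0.1) = (-0.1 - (-4))/(0 - (-4)) × (-0.1 - (-2))/(0 - (-2)) × (-0.1 - 2)/(0 - 2) = 0.972562
L_3(-0.1) = (-0.1 - (-4))/(2 - (-4)) × (-0.1 - (-2))/(2 - (-2)) × (-0.1 - 0)/(2 - 0) = -0.015437

P(-0.1) = 5×L_0(-0.1) + 13×L_1(-0.1) + (-6)×L_2(-0.1) + 2×L_3(-0.1)
P(-0.1) = -5.242375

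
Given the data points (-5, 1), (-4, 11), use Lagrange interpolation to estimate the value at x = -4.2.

Lagrange interpolation formula:
P(x) = Σ yᵢ × Lᵢ(x)
where Lᵢ(x) = Π_{j≠i} (x - xⱼ)/(xᵢ - xⱼ)

L_0(-4.2) = (-4.2 - (-4))/(-5 - (-4)) = 0.200000
L_1(-4.2) = (-4.2 - (-5))/(-4 - (-5)) = 0.800000

P(-4.2) = 1×L_0(-4.2) + 11×L_1(-4.2)
P(-4.2) = 9.000000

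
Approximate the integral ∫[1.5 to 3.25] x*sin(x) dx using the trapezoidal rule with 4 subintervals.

f(x) = x*sin(x)
a = 1.5, b = 3.25, n = 4
h = (b - a)/n = 0.437500

Trapezoidal rule: (h/2)[f(x₀) + 2f(x₁) + 2f(x₂) + ... + f(xₙ)]

x_0 = 1.5000, f(x_0) = 1.496242, coefficient = 1
x_1 = 1.9375, f(x_1) = 1.808684, coefficient = 2
x_2 = 2.3750, f(x_2) = 1.647502, coefficient = 2
x_3 = 2.8125, f(x_3) = 0.908956, coefficient = 2
x_4 = 3.2500, f(x_4) = -0.351634, coefficient = 1

I ≈ (0.437500/2) × 9.874893 = 2.160133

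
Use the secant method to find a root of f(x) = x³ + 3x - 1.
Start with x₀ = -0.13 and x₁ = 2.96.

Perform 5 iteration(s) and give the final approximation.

f(x) = x³ + 3x - 1
x₀ = -0.13, x₁ = 2.96

Secant formula: x_{n+1} = x_n - f(x_n)(x_n - x_{n-1})/(f(x_n) - f(x_{n-1}))

Iteration 1:
  f(-0.130000) = -1.392197
  f(2.960000) = 33.814336
  x_2 = 2.960000 - 33.814336×(2.960000 - (-0.130000))/(33.814336 - (-1.392197))
       = -0.007810
Iteration 2:
  f(2.960000) = 33.814336
  f(-0.007810) = -1.023430
  x_3 = -0.007810 - (-1.023430)×(-0.007810 - 2.960000)/(-1.023430 - 33.814336)
       = 0.079376
Iteration 3:
  f(-0.007810) = -1.023430
  f(0.079376) = -0.761373
  x_4 = 0.079376 - (-0.761373)×(0.079376 - (-0.007810))/(-0.761373 - (-1.023430))
       = 0.332682
Iteration 4:
  f(0.079376) = -0.761373
  f(0.332682) = 0.034866
  x_5 = 0.332682 - 0.034866×(0.332682 - 0.079376)/(0.034866 - (-0.761373))
       = 0.321590
Iteration 5:
  f(0.332682) = 0.034866
  f(0.321590) = -0.001971
  x_6 = 0.321590 - (-0.001971)×(0.321590 - 0.332682)/(-0.001971 - 0.034866)
       = 0.322184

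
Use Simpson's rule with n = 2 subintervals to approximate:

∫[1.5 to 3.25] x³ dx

f(x) = x³
a = 1.5, b = 3.25, n = 2
h = (b - a)/n = 0.875000

Simpson's rule: (h/3)[f(x₀) + 4f(x₁) + 2f(x₂) + ... + f(xₙ)]

x_0 = 1.5000, f(x_0) = 3.375000, coefficient = 1
x_1 = 2.3750, f(x_1) = 13.396484, coefficient = 4
x_2 = 3.2500, f(x_2) = 34.328125, coefficient = 1

I ≈ (0.875000/3) × 91.289062 = 26.625977
Exact value: 26.625977
Error: 0.000000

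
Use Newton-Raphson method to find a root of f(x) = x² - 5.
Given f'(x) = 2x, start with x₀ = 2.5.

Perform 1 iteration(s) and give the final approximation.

f(x) = x² - 5
f'(x) = 2x
x₀ = 2.5

Newton-Raphson formula: x_{n+1} = x_n - f(x_n)/f'(x_n)

Iteration 1:
  f(2.500000) = 1.250000
  f'(2.500000) = 5.000000
  x_1 = 2.500000 - 1.250000/5.000000 = 2.250000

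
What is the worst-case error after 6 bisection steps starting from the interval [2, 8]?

Bisection error bound: |error| ≤ (b-a)/2^n
|error| ≤ (8 - 2)/2^6 = 6/2^6
|error| ≤ 0.0937500000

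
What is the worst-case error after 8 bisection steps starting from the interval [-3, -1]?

Bisection error bound: |error| ≤ (b-a)/2^n
|error| ≤ (-1 - (-3))/2^8 = 2/2^8
|error| ≤ 0.0078125000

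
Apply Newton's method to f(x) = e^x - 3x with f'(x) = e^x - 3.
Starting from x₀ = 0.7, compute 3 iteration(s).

f(x) = e^x - 3x
f'(x) = e^x - 3
x₀ = 0.7

Newton-Raphson formula: x_{n+1} = x_n - f(x_n)/f'(x_n)

Iteration 1:
  f(0.700000) = -0.086247
  f'(0.700000) = -0.986247
  x_1 = 0.700000 - (-0.086247)/(-0.986247) = 0.612550
Iteration 2:
  f(0.612550) = 0.007480
  f'(0.612550) = -1.154869
  x_2 = 0.612550 - 0.007480/(-1.154869) = 0.619027
Iteration 3:
  f(0.619027) = 0.000039
  f'(0.619027) = -1.142879
  x_3 = 0.619027 - 0.000039/(-1.142879) = 0.619061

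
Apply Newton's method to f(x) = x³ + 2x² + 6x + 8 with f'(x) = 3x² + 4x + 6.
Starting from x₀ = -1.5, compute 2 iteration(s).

f(x) = x³ + 2x² + 6x + 8
f'(x) = 3x² + 4x + 6
x₀ = -1.5

Newton-Raphson formula: x_{n+1} = x_n - f(x_n)/f'(x_n)

Iteration 1:
  f(-1.500000) = 0.125000
  f'(-1.500000) = 6.750000
  x_1 = -1.500000 - 0.125000/6.750000 = -1.518519
Iteration 2:
  f(-1.518519) = -0.000864
  f'(-1.518519) = 6.843621
  x_2 = -1.518519 - (-0.000864)/6.843621 = -1.518392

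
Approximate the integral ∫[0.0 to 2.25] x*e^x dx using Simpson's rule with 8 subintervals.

f(x) = x*e^x
a = 0.0, b = 2.25, n = 8
h = (b - a)/n = 0.281250

Simpson's rule: (h/3)[f(x₀) + 4f(x₁) + 2f(x₂) + ... + f(xₙ)]

x_0 = 0.0000, f(x_0) = 0.000000, coefficient = 1
x_1 = 0.2812, f(x_1) = 0.372596, coefficient = 4
x_2 = 0.5625, f(x_2) = 0.987218, coefficient = 2
x_3 = 0.8438, f(x_3) = 1.961778, coefficient = 4
x_4 = 1.1250, f(x_4) = 3.465244, coefficient = 2
x_5 = 1.4062, f(x_5) = 5.738378, coefficient = 4
x_6 = 1.6875, f(x_6) = 9.122539, coefficient = 2
x_7 = 1.9688, f(x_7) = 14.099634, coefficient = 4
x_8 = 2.2500, f(x_8) = 21.347406, coefficient = 1

I ≈ (0.281250/3) × 137.186948 = 12.861276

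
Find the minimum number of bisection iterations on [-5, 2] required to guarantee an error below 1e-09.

We need (b-a)/2^n ≤ 1e-09
(2 - (-5))/2^n ≤ 1e-09
7/2^n ≤ 1e-09
2^n ≥ 7000000000
n ≥ log₂(7000000000) = 32.70
n ≥ 33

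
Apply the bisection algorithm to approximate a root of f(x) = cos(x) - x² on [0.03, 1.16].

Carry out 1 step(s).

f(x) = cos(x) - x²
Initial interval: [0.03, 1.16]

Iteration 1:
  c_1 = (0.030000 + 1.160000)/2 = 0.595000
  f(c_1) = f(0.595000) = 0.474123
  f(a) × f(c) ≥ 0, new interval: [0.595000, 1.160000]

After 1 iteration(s), the approximation is c_1 = 0.595000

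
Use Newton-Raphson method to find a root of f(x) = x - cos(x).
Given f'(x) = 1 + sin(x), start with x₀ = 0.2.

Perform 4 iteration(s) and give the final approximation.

f(x) = x - cos(x)
f'(x) = 1 + sin(x)
x₀ = 0.2

Newton-Raphson formula: x_{n+1} = x_n - f(x_n)/f'(x_n)

Iteration 1:
  f(0.200000) = -0.780067
  f'(0.200000) = 1.198669
  x_1 = 0.200000 - (-0.780067)/1.198669 = 0.850777
Iteration 2:
  f(0.850777) = 0.191378
  f'(0.850777) = 1.751793
  x_2 = 0.850777 - 0.191378/1.751793 = 0.741530
Iteration 3:
  f(0.741530) = 0.004094
  f'(0.741530) = 1.675417
  x_3 = 0.741530 - 0.004094/1.675417 = 0.739086
Iteration 4:
  f(0.739086) = 0.000002
  f'(0.739086) = 1.673613
  x_4 = 0.739086 - 0.000002/1.673613 = 0.739085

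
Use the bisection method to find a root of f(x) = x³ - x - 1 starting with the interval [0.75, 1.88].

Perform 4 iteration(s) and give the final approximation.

f(x) = x³ - x - 1
Initial interval: [0.75, 1.88]

Iteration 1:
  c_1 = (0.750000 + 1.880000)/2 = 1.315000
  f(c_1) = f(1.315000) = -0.041069
  f(a) × f(c) ≥ 0, new interval: [1.315000, 1.880000]
Iteration 2:
  c_2 = (1.315000 + 1.880000)/2 = 1.597500
  f(c_2) = f(1.597500) = 1.479330
  f(a) × f(c) < 0, new interval: [1.315000, 1.597500]
Iteration 3:
  c_3 = (1.315000 + 1.597500)/2 = 1.456250
  f(c_3) = f(1.456250) = 0.631967
  f(a) × f(c) < 0, new interval: [1.315000, 1.456250]
Iteration 4:
  c_4 = (1.315000 + 1.456250)/2 = 1.385625
  f(c_4) = f(1.385625) = 0.274715
  f(a) × f(c) < 0, new interval: [1.315000, 1.385625]

After 4 iteration(s), the approximation is c_4 = 1.385625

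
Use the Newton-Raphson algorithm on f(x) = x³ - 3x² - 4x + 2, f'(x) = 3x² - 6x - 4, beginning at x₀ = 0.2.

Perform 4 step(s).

f(x) = x³ - 3x² - 4x + 2
f'(x) = 3x² - 6x - 4
x₀ = 0.2

Newton-Raphson formula: x_{n+1} = x_n - f(x_n)/f'(x_n)

Iteration 1:
  f(0.200000) = 1.088000
  f'(0.200000) = -5.080000
  x_1 = 0.200000 - 1.088000/(-5.080000) = 0.414173
Iteration 2:
  f(0.414173) = -0.100264
  f'(0.414173) = -5.970421
  x_2 = 0.414173 - (-0.100264)/(-5.970421) = 0.397380
Iteration 3:
  f(0.397380) = -0.000500
  f'(0.397380) = -5.910546
  x_3 = 0.397380 - (-0.000500)/(-5.910546) = 0.397295
Iteration 4:
  f(0.397295) = 0.000000
  f'(0.397295) = -5.910240
  x_4 = 0.397295 - 0.000000/(-5.910240) = 0.397295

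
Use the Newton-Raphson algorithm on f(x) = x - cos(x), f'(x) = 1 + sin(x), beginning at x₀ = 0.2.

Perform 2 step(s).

f(x) = x - cos(x)
f'(x) = 1 + sin(x)
x₀ = 0.2

Newton-Raphson formula: x_{n+1} = x_n - f(x_n)/f'(x_n)

Iteration 1:
  f(0.200000) = -0.780067
  f'(0.200000) = 1.198669
  x_1 = 0.200000 - (-0.780067)/1.198669 = 0.850777
Iteration 2:
  f(0.850777) = 0.191378
  f'(0.850777) = 1.751793
  x_2 = 0.850777 - 0.191378/1.751793 = 0.741530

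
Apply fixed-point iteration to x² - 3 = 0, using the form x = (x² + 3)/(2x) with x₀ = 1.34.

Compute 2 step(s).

Equation: x² - 3 = 0
Fixed-point form: x = (x² + 3)/(2x)
x₀ = 1.34

x_1 = g(1.340000) = 1.789403
x_2 = g(1.789403) = 1.732970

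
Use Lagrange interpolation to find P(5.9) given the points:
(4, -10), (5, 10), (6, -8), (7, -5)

Lagrange interpolation formula:
P(x) = Σ yᵢ × Lᵢ(x)
where Lᵢ(x) = Π_{j≠i} (x - xⱼ)/(xᵢ - xⱼ)

L_0(5.9) = (5.9 - 5)/(4 - 5) × (5.9 - 6)/(4 - 6) × (5.9 - 7)/(4 - 7) = -0.016500
L_1(5.9) = (5.9 - 4)/(5 - 4) × (5.9 - 6)/(5 - 6) × (5.9 - 7)/(5 - 7) = 0.104500
L_2(5.9) = (5.9 - 4)/(6 - 4) × (5.9 - 5)/(6 - 5) × (5.9 - 7)/(6 - 7) = 0.940500
L_3(5.9) = (5.9 - 4)/(7 - 4) × (5.9 - 5)/(7 - 5) × (5.9 - 6)/(7 - 6) = -0.028500

P(5.9) = (-10)×L_0(5.9) + 10×L_1(5.9) + (-8)×L_2(5.9) + (-5)×L_3(5.9)
P(5.9) = -6.171500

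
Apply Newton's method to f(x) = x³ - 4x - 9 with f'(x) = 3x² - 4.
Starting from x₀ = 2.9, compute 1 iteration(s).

f(x) = x³ - 4x - 9
f'(x) = 3x² - 4
x₀ = 2.9

Newton-Raphson formula: x_{n+1} = x_n - f(x_n)/f'(x_n)

Iteration 1:
  f(2.900000) = 3.789000
  f'(2.900000) = 21.230000
  x_1 = 2.900000 - 3.789000/21.230000 = 2.721526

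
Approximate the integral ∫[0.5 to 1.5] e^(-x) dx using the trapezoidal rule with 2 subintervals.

f(x) = e^(-x)
a = 0.5, b = 1.5, n = 2
h = (b - a)/n = 0.500000

Trapezoidal rule: (h/2)[f(x₀) + 2f(x₁) + 2f(x₂) + ... + f(xₙ)]

x_0 = 0.5000, f(x_0) = 0.606531, coefficient = 1
x_1 = 1.0000, f(x_1) = 0.367879, coefficient = 2
x_2 = 1.5000, f(x_2) = 0.223130, coefficient = 1

I ≈ (0.500000/2) × 1.565420 = 0.391355
Exact value: 0.383400
Error: 0.007954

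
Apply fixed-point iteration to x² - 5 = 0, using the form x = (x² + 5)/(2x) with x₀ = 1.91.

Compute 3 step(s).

Equation: x² - 5 = 0
Fixed-point form: x = (x² + 5)/(2x)
x₀ = 1.91

x_1 = g(1.910000) = 2.263901
x_2 = g(2.263901) = 2.236239
x_3 = g(2.236239) = 2.236068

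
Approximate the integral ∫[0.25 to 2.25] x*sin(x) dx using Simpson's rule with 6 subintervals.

f(x) = x*sin(x)
a = 0.25, b = 2.25, n = 6
h = (b - a)/n = 0.333333

Simpson's rule: (h/3)[f(x₀) + 4f(x₁) + 2f(x₂) + ... + f(xₙ)]

x_0 = 0.2500, f(x_0) = 0.061851, coefficient = 1
x_1 = 0.5833, f(x_1) = 0.321305, coefficient = 4
x_2 = 0.9167, f(x_2) = 0.727446, coefficient = 2
x_3 = 1.2500, f(x_3) = 1.186231, coefficient = 4
x_4 = 1.5833, f(x_4) = 1.583209, coefficient = 2
x_5 = 1.9167, f(x_5) = 1.803163, coefficient = 4
x_6 = 2.2500, f(x_6) = 1.750665, coefficient = 1

I ≈ (0.333333/3) × 19.676623 = 2.186291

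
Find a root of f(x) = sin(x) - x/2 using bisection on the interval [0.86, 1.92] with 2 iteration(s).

f(x) = sin(x) - x/2
Initial interval: [0.86, 1.92]

Iteration 1:
  c_1 = (0.860000 + 1.920000)/2 = 1.390000
  f(c_1) = f(1.390000) = 0.288701
  f(a) × f(c) ≥ 0, new interval: [1.390000, 1.920000]
Iteration 2:
  c_2 = (1.390000 + 1.920000)/2 = 1.655000
  f(c_2) = f(1.655000) = 0.168957
  f(a) × f(c) ≥ 0, new interval: [1.655000, 1.920000]

After 2 iteration(s), the approximation is c_2 = 1.655000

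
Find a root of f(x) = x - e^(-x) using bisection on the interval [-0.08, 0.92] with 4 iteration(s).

f(x) = x - e^(-x)
Initial interval: [-0.08, 0.92]

Iteration 1:
  c_1 = (-0.080000 + 0.920000)/2 = 0.420000
  f(c_1) = f(0.420000) = -0.237047
  f(a) × f(c) ≥ 0, new interval: [0.420000, 0.920000]
Iteration 2:
  c_2 = (0.420000 + 0.920000)/2 = 0.670000
  f(c_2) = f(0.670000) = 0.158291
  f(a) × f(c) < 0, new interval: [0.420000, 0.670000]
Iteration 3:
  c_3 = (0.420000 + 0.670000)/2 = 0.545000
  f(c_3) = f(0.545000) = -0.034842
  f(a) × f(c) ≥ 0, new interval: [0.545000, 0.670000]
Iteration 4:
  c_4 = (0.545000 + 0.670000)/2 = 0.607500
  f(c_4) = f(0.607500) = 0.062789
  f(a) × f(c) < 0, new interval: [0.545000, 0.607500]

After 4 iteration(s), the approximation is c_4 = 0.607500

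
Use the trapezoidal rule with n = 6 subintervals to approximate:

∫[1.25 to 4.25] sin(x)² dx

f(x) = sin(x)²
a = 1.25, b = 4.25, n = 6
h = (b - a)/n = 0.500000

Trapezoidal rule: (h/2)[f(x₀) + 2f(x₁) + 2f(x₂) + ... + f(xₙ)]

x_0 = 1.2500, f(x_0) = 0.900572, coefficient = 1
x_1 = 1.7500, f(x_1) = 0.968228, coefficient = 2
x_2 = 2.2500, f(x_2) = 0.605398, coefficient = 2
x_3 = 2.7500, f(x_3) = 0.145665, coefficient = 2
x_4 = 3.2500, f(x_4) = 0.011706, coefficient = 2
x_5 = 3.7500, f(x_5) = 0.326682, coefficient = 2
x_6 = 4.2500, f(x_6) = 0.801006, coefficient = 1

I ≈ (0.500000/2) × 5.816938 = 1.454234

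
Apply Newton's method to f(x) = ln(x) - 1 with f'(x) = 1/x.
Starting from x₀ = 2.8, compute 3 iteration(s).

f(x) = ln(x) - 1
f'(x) = 1/x
x₀ = 2.8

Newton-Raphson formula: x_{n+1} = x_n - f(x_n)/f'(x_n)

Iteration 1:
  f(2.800000) = 0.029619
  f'(2.800000) = 0.357143
  x_1 = 2.800000 - 0.029619/0.357143 = 2.717066
Iteration 2:
  f(2.717066) = -0.000448
  f'(2.717066) = 0.368044
  x_2 = 2.717066 - (-0.000448)/0.368044 = 2.718282
Iteration 3:
  f(2.718282) = 0.000000
  f'(2.718282) = 0.367879
  x_3 = 2.718282 - 0.000000/0.367879 = 2.718282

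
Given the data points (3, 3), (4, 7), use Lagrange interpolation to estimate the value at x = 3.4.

Lagrange interpolation formula:
P(x) = Σ yᵢ × Lᵢ(x)
where Lᵢ(x) = Π_{j≠i} (x - xⱼ)/(xᵢ - xⱼ)

L_0(3.4) = (3.4 - 4)/(3 - 4) = 0.600000
L_1(3.4) = (3.4 - 3)/(4 - 3) = 0.400000

P(3.4) = 3×L_0(3.4) + 7×L_1(3.4)
P(3.4) = 4.600000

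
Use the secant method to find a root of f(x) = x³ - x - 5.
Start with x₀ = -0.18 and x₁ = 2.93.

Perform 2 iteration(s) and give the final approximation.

f(x) = x³ - x - 5
x₀ = -0.18, x₁ = 2.93

Secant formula: x_{n+1} = x_n - f(x_n)(x_n - x_{n-1})/(f(x_n) - f(x_{n-1}))

Iteration 1:
  f(-0.180000) = -4.825832
  f(2.930000) = 17.223757
  x_2 = 2.930000 - 17.223757×(2.930000 - (-0.180000))/(17.223757 - (-4.825832))
       = 0.500663
Iteration 2:
  f(2.930000) = 17.223757
  f(0.500663) = -5.375165
  x_3 = 0.500663 - (-5.375165)×(0.500663 - 2.930000)/(-5.375165 - 17.223757)
       = 1.078482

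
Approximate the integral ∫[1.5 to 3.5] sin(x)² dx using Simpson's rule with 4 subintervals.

f(x) = sin(x)²
a = 1.5, b = 3.5, n = 4
h = (b - a)/n = 0.500000

Simpson's rule: (h/3)[f(x₀) + 4f(x₁) + 2f(x₂) + ... + f(xₙ)]

x_0 = 1.5000, f(x_0) = 0.994996, coefficient = 1
x_1 = 2.0000, f(x_1) = 0.826822, coefficient = 4
x_2 = 2.5000, f(x_2) = 0.358169, coefficient = 2
x_3 = 3.0000, f(x_3) = 0.019915, coefficient = 4
x_4 = 3.5000, f(x_4) = 0.123049, coefficient = 1

I ≈ (0.500000/3) × 5.221330 = 0.870222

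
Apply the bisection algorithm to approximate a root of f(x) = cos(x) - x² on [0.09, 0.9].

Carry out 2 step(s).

f(x) = cos(x) - x²
Initial interval: [0.09, 0.9]

Iteration 1:
  c_1 = (0.090000 + 0.900000)/2 = 0.495000
  f(c_1) = f(0.495000) = 0.634944
  f(a) × f(c) ≥ 0, new interval: [0.495000, 0.900000]
Iteration 2:
  c_2 = (0.495000 + 0.900000)/2 = 0.697500
  f(c_2) = f(0.697500) = 0.279944
  f(a) × f(c) ≥ 0, new interval: [0.697500, 0.900000]

After 2 iteration(s), the approximation is c_2 = 0.697500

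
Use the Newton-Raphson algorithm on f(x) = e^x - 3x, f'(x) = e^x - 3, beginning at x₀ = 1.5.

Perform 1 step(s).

f(x) = e^x - 3x
f'(x) = e^x - 3
x₀ = 1.5

Newton-Raphson formula: x_{n+1} = x_n - f(x_n)/f'(x_n)

Iteration 1:
  f(1.500000) = -0.018311
  f'(1.500000) = 1.481689
  x_1 = 1.500000 - (-0.018311)/1.481689 = 1.512358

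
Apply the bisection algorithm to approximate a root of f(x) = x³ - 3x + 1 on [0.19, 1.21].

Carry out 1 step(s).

f(x) = x³ - 3x + 1
Initial interval: [0.19, 1.21]

Iteration 1:
  c_1 = (0.190000 + 1.210000)/2 = 0.700000
  f(c_1) = f(0.700000) = -0.757000
  f(a) × f(c) < 0, new interval: [0.190000, 0.700000]

After 1 iteration(s), the approximation is c_1 = 0.700000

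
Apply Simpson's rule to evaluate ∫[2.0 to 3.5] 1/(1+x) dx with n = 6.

f(x) = 1/(1+x)
a = 2.0, b = 3.5, n = 6
h = (b - a)/n = 0.250000

Simpson's rule: (h/3)[f(x₀) + 4f(x₁) + 2f(x₂) + ... + f(xₙ)]

x_0 = 2.0000, f(x_0) = 0.333333, coefficient = 1
x_1 = 2.2500, f(x_1) = 0.307692, coefficient = 4
x_2 = 2.5000, f(x_2) = 0.285714, coefficient = 2
x_3 = 2.7500, f(x_3) = 0.266667, coefficient = 4
x_4 = 3.0000, f(x_4) = 0.250000, coefficient = 2
x_5 = 3.2500, f(x_5) = 0.235294, coefficient = 4
x_6 = 3.5000, f(x_6) = 0.222222, coefficient = 1

I ≈ (0.250000/3) × 4.865596 = 0.405466
Exact value: 0.405465
Error: 0.000001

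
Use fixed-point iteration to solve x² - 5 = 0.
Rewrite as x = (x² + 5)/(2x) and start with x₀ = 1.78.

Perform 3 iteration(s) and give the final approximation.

Equation: x² - 5 = 0
Fixed-point form: x = (x² + 5)/(2x)
x₀ = 1.78

x_1 = g(1.780000) = 2.294494
x_2 = g(2.294494) = 2.236812
x_3 = g(2.236812) = 2.236068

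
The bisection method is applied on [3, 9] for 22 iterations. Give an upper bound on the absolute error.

Bisection error bound: |error| ≤ (b-a)/2^n
|error| ≤ (9 - 3)/2^22 = 6/2^22
|error| ≤ 0.0000014305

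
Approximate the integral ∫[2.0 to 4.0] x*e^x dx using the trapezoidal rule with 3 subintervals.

f(x) = x*e^x
a = 2.0, b = 4.0, n = 3
h = (b - a)/n = 0.666667

Trapezoidal rule: (h/2)[f(x₀) + 2f(x₁) + 2f(x₂) + ... + f(xₙ)]

x_0 = 2.0000, f(x_0) = 14.778112, coefficient = 1
x_1 = 2.6667, f(x_1) = 38.378443, coefficient = 2
x_2 = 3.3333, f(x_2) = 93.438750, coefficient = 2
x_3 = 4.0000, f(x_3) = 218.392600, coefficient = 1

I ≈ (0.666667/2) × 496.805097 = 165.601699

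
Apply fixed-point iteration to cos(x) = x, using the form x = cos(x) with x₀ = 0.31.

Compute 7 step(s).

Equation: cos(x) = x
Fixed-point form: x = cos(x)
x₀ = 0.31

x_1 = g(0.310000) = 0.952334
x_2 = g(0.952334) = 0.579783
x_3 = g(0.579783) = 0.836581
x_4 = g(0.836581) = 0.670005
x_5 = g(0.670005) = 0.783819
x_6 = g(0.783819) = 0.708223
x_7 = g(0.708223) = 0.759519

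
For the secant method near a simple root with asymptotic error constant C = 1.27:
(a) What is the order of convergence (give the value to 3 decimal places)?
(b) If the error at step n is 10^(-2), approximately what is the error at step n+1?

(a) Secant method has superlinear convergence with order φ = (1+√5)/2 ≈ 1.618.
    This means |e_{n+1}| ≈ C|e_n|^1.618.

(b) With |e_n| = 10^(-2) and C = 1.27:
    |e_{n+1}| ≈ 1.27 × (10^(-2))^1.618 = 1.27 × 10^(-3.24)

(a) ≈ 1.618 (golden ratio); (b) |e_{n+1}| ≈ 7.375e-04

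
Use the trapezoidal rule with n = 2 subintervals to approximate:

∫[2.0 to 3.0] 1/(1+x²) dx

f(x) = 1/(1+x²)
a = 2.0, b = 3.0, n = 2
h = (b - a)/n = 0.500000

Trapezoidal rule: (h/2)[f(x₀) + 2f(x₁) + 2f(x₂) + ... + f(xₙ)]

x_0 = 2.0000, f(x_0) = 0.200000, coefficient = 1
x_1 = 2.5000, f(x_1) = 0.137931, coefficient = 2
x_2 = 3.0000, f(x_2) = 0.100000, coefficient = 1

I ≈ (0.500000/2) × 0.575862 = 0.143966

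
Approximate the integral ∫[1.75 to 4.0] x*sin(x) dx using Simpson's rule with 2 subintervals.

f(x) = x*sin(x)
a = 1.75, b = 4.0, n = 2
h = (b - a)/n = 1.125000

Simpson's rule: (h/3)[f(x₀) + 4f(x₁) + 2f(x₂) + ... + f(xₙ)]

x_0 = 1.7500, f(x_0) = 1.721975, coefficient = 1
x_1 = 2.8750, f(x_1) = 0.757407, coefficient = 4
x_2 = 4.0000, f(x_2) = -3.027210, coefficient = 1

I ≈ (1.125000/3) × 1.724394 = 0.646648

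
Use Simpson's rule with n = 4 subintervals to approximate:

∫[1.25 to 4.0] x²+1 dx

f(x) = x²+1
a = 1.25, b = 4.0, n = 4
h = (b - a)/n = 0.687500

Simpson's rule: (h/3)[f(x₀) + 4f(x₁) + 2f(x₂) + ... + f(xₙ)]

x_0 = 1.2500, f(x_0) = 2.562500, coefficient = 1
x_1 = 1.9375, f(x_1) = 4.753906, coefficient = 4
x_2 = 2.6250, f(x_2) = 7.890625, coefficient = 2
x_3 = 3.3125, f(x_3) = 11.972656, coefficient = 4
x_4 = 4.0000, f(x_4) = 17.000000, coefficient = 1

I ≈ (0.687500/3) × 102.250000 = 23.432292
Exact value: 23.432292
Error: 0.000000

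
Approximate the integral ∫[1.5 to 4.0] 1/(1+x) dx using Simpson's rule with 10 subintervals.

f(x) = 1/(1+x)
a = 1.5, b = 4.0, n = 10
h = (b - a)/n = 0.250000

Simpson's rule: (h/3)[f(x₀) + 4f(x₁) + 2f(x₂) + ... + f(xₙ)]

x_0 = 1.5000, f(x_0) = 0.400000, coefficient = 1
x_1 = 1.7500, f(x_1) = 0.363636, coefficient = 4
x_2 = 2.0000, f(x_2) = 0.333333, coefficient = 2
x_3 = 2.2500, f(x_3) = 0.307692, coefficient = 4
x_4 = 2.5000, f(x_4) = 0.285714, coefficient = 2
x_5 = 2.7500, f(x_5) = 0.266667, coefficient = 4
x_6 = 3.0000, f(x_6) = 0.250000, coefficient = 2
x_7 = 3.2500, f(x_7) = 0.235294, coefficient = 4
x_8 = 3.5000, f(x_8) = 0.222222, coefficient = 2
x_9 = 3.7500, f(x_9) = 0.210526, coefficient = 4
x_10 = 4.0000, f(x_10) = 0.200000, coefficient = 1

I ≈ (0.250000/3) × 8.317803 = 0.693150
Exact value: 0.693147
Error: 0.000003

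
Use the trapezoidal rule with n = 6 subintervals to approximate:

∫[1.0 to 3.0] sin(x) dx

f(x) = sin(x)
a = 1.0, b = 3.0, n = 6
h = (b - a)/n = 0.333333

Trapezoidal rule: (h/2)[f(x₀) + 2f(x₁) + 2f(x₂) + ... + f(xₙ)]

x_0 = 1.0000, f(x_0) = 0.841471, coefficient = 1
x_1 = 1.3333, f(x_1) = 0.971938, coefficient = 2
x_2 = 1.6667, f(x_2) = 0.995408, coefficient = 2
x_3 = 2.0000, f(x_3) = 0.909297, coefficient = 2
x_4 = 2.3333, f(x_4) = 0.723086, coefficient = 2
x_5 = 2.6667, f(x_5) = 0.457273, coefficient = 2
x_6 = 3.0000, f(x_6) = 0.141120, coefficient = 1

I ≈ (0.333333/2) × 9.096595 = 1.516099
Exact value: 1.530295
Error: 0.014196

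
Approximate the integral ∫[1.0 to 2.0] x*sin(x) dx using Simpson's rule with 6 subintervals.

f(x) = x*sin(x)
a = 1.0, b = 2.0, n = 6
h = (b - a)/n = 0.166667

Simpson's rule: (h/3)[f(x₀) + 4f(x₁) + 2f(x₂) + ... + f(xₙ)]

x_0 = 1.0000, f(x_0) = 0.841471, coefficient = 1
x_1 = 1.1667, f(x_1) = 1.072686, coefficient = 4
x_2 = 1.3333, f(x_2) = 1.295917, coefficient = 2
x_3 = 1.5000, f(x_3) = 1.496242, coefficient = 4
x_4 = 1.6667, f(x_4) = 1.659013, coefficient = 2
x_5 = 1.8333, f(x_5) = 1.770514, coefficient = 4
x_6 = 2.0000, f(x_6) = 1.818595, coefficient = 1

I ≈ (0.166667/3) × 25.927694 = 1.440427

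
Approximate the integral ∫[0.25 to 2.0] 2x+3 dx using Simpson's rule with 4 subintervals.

f(x) = 2x+3
a = 0.25, b = 2.0, n = 4
h = (b - a)/n = 0.437500

Simpson's rule: (h/3)[f(x₀) + 4f(x₁) + 2f(x₂) + ... + f(xₙ)]

x_0 = 0.2500, f(x_0) = 3.500000, coefficient = 1
x_1 = 0.6875, f(x_1) = 4.375000, coefficient = 4
x_2 = 1.1250, f(x_2) = 5.250000, coefficient = 2
x_3 = 1.5625, f(x_3) = 6.125000, coefficient = 4
x_4 = 2.0000, f(x_4) = 7.000000, coefficient = 1

I ≈ (0.437500/3) × 63.000000 = 9.187500
Exact value: 9.187500
Error: 0.000000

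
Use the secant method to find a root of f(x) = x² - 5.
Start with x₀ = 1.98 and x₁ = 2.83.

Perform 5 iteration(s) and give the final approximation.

f(x) = x² - 5
x₀ = 1.98, x₁ = 2.83

Secant formula: x_{n+1} = x_n - f(x_n)(x_n - x_{n-1})/(f(x_n) - f(x_{n-1}))

Iteration 1:
  f(1.980000) = -1.079600
  f(2.830000) = 3.008900
  x_2 = 2.830000 - 3.008900×(2.830000 - 1.980000)/(3.008900 - (-1.079600))
       = 2.204449
Iteration 2:
  f(2.830000) = 3.008900
  f(2.204449) = -0.140404
  x_3 = 2.204449 - (-0.140404)×(2.204449 - 2.830000)/(-0.140404 - 3.008900)
       = 2.232338
Iteration 3:
  f(2.204449) = -0.140404
  f(2.232338) = -0.016668
  x_4 = 2.232338 - (-0.016668)×(2.232338 - 2.204449)/(-0.016668 - (-0.140404))
       = 2.236095
Iteration 4:
  f(2.232338) = -0.016668
  f(2.236095) = 0.000119
  x_5 = 2.236095 - 0.000119×(2.236095 - 2.232338)/(0.000119 - (-0.016668))
       = 2.236068
Iteration 5:
  f(2.236095) = 0.000119
  f(2.236068) = 0.000000
  x_6 = 2.236068 - 0.000000×(2.236068 - 2.236095)/(0.000000 - 0.000119)
       = 2.236068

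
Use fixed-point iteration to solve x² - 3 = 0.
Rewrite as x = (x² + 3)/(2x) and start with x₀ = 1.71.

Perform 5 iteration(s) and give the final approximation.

Equation: x² - 3 = 0
Fixed-point form: x = (x² + 3)/(2x)
x₀ = 1.71

x_1 = g(1.710000) = 1.732193
x_2 = g(1.732193) = 1.732051
x_3 = g(1.732051) = 1.732051
x_4 = g(1.732051) = 1.732051
x_5 = g(1.732051) = 1.732051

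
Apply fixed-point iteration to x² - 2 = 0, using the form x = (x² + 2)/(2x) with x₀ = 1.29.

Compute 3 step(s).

Equation: x² - 2 = 0
Fixed-point form: x = (x² + 2)/(2x)
x₀ = 1.29

x_1 = g(1.290000) = 1.420194
x_2 = g(1.420194) = 1.414226
x_3 = g(1.414226) = 1.414214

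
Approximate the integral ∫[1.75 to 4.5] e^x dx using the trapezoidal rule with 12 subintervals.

f(x) = e^x
a = 1.75, b = 4.5, n = 12
h = (b - a)/n = 0.229167

Trapezoidal rule: (h/2)[f(x₀) + 2f(x₁) + 2f(x₂) + ... + f(xₙ)]

x_0 = 1.7500, f(x_0) = 5.754603, coefficient = 1
x_1 = 1.9792, f(x_1) = 7.236710, coefficient = 2
x_2 = 2.2083, f(x_2) = 9.100536, coefficient = 2
x_3 = 2.4375, f(x_3) = 11.444394, coefficient = 2
x_4 = 2.6667, f(x_4) = 14.391916, coefficient = 2
x_5 = 2.8958, f(x_5) = 18.098577, coefficient = 2
x_6 = 3.1250, f(x_6) = 22.759895, coefficient = 2
x_7 = 3.3542, f(x_7) = 28.621743, coefficient = 2
x_8 = 3.5833, f(x_8) = 35.993319, coefficient = 2
x_9 = 3.8125, f(x_9) = 45.263456, coefficient = 2
x_10 = 4.0417, f(x_10) = 56.921132, coefficient = 2
x_11 = 4.2708, f(x_11) = 71.581262, coefficient = 2
x_12 = 4.5000, f(x_12) = 90.017131, coefficient = 1

I ≈ (0.229167/2) × 738.597615 = 84.630977
Exact value: 84.262529
Error: 0.368448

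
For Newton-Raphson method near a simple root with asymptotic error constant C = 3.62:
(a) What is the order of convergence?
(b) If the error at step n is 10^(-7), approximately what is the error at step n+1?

(a) Newton-Raphson has quadratic (order 2) convergence near simple roots.
    This means |e_{n+1}| ≈ C|e_n|².

(b) With |e_n| = 10^(-7) and C = 3.62:
    |e_{n+1}| ≈ 3.62 × (10^(-7))² = 3.62 × 10^(-14)

(a) 2 (quadratic); (b) |e_{n+1}| ≈ 3.620e-14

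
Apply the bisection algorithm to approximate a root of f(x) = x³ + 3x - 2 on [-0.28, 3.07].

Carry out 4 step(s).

f(x) = x³ + 3x - 2
Initial interval: [-0.28, 3.07]

Iteration 1:
  c_1 = (-0.280000 + 3.070000)/2 = 1.395000
  f(c_1) = f(1.395000) = 4.899705
  f(a) × f(c) < 0, new interval: [-0.280000, 1.395000]
Iteration 2:
  c_2 = (-0.280000 + 1.395000)/2 = 0.557500
  f(c_2) = f(0.557500) = -0.154226
  f(a) × f(c) ≥ 0, new interval: [0.557500, 1.395000]
Iteration 3:
  c_3 = (0.557500 + 1.395000)/2 = 0.976250
  f(c_3) = f(0.976250) = 1.859179
  f(a) × f(c) < 0, new interval: [0.557500, 0.976250]
Iteration 4:
  c_4 = (0.557500 + 0.976250)/2 = 0.766875
  f(c_4) = f(0.766875) = 0.751622
  f(a) × f(c) < 0, new interval: [0.557500, 0.766875]

After 4 iteration(s), the approximation is c_4 = 0.766875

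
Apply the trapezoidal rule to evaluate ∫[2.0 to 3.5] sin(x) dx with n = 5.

f(x) = sin(x)
a = 2.0, b = 3.5, n = 5
h = (b - a)/n = 0.300000

Trapezoidal rule: (h/2)[f(x₀) + 2f(x₁) + 2f(x₂) + ... + f(xₙ)]

x_0 = 2.0000, f(x_0) = 0.909297, coefficient = 1
x_1 = 2.3000, f(x_1) = 0.745705, coefficient = 2
x_2 = 2.6000, f(x_2) = 0.515501, coefficient = 2
x_3 = 2.9000, f(x_3) = 0.239249, coefficient = 2
x_4 = 3.2000, f(x_4) = -0.058374, coefficient = 2
x_5 = 3.5000, f(x_5) = -0.350783, coefficient = 1

I ≈ (0.300000/2) × 3.442678 = 0.516402
Exact value: 0.520310
Error: 0.003908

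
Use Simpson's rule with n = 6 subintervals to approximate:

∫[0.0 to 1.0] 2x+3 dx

f(x) = 2x+3
a = 0.0, b = 1.0, n = 6
h = (b - a)/n = 0.166667

Simpson's rule: (h/3)[f(x₀) + 4f(x₁) + 2f(x₂) + ... + f(xₙ)]

x_0 = 0.0000, f(x_0) = 3.000000, coefficient = 1
x_1 = 0.1667, f(x_1) = 3.333333, coefficient = 4
x_2 = 0.3333, f(x_2) = 3.666667, coefficient = 2
x_3 = 0.5000, f(x_3) = 4.000000, coefficient = 4
x_4 = 0.6667, f(x_4) = 4.333333, coefficient = 2
x_5 = 0.8333, f(x_5) = 4.666667, coefficient = 4
x_6 = 1.0000, f(x_6) = 5.000000, coefficient = 1

I ≈ (0.166667/3) × 72.000000 = 4.000000
Exact value: 4.000000
Error: 0.000000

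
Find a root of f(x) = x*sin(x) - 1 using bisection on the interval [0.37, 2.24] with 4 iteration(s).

f(x) = x*sin(x) - 1
Initial interval: [0.37, 2.24]

Iteration 1:
  c_1 = (0.370000 + 2.240000)/2 = 1.305000
  f(c_1) = f(1.305000) = 0.259173
  f(a) × f(c) < 0, new interval: [0.370000, 1.305000]
Iteration 2:
  c_2 = (0.370000 + 1.305000)/2 = 0.837500
  f(c_2) = f(0.837500) = -0.377761
  f(a) × f(c) ≥ 0, new interval: [0.837500, 1.305000]
Iteration 3:
  c_3 = (0.837500 + 1.305000)/2 = 1.071250
  f(c_3) = f(1.071250) = -0.059657
  f(a) × f(c) ≥ 0, new interval: [1.071250, 1.305000]
Iteration 4:
  c_4 = (1.071250 + 1.305000)/2 = 1.188125
  f(c_4) = f(1.188125) = 0.102188
  f(a) × f(c) < 0, new interval: [1.071250, 1.188125]

After 4 iteration(s), the approximation is c_4 = 1.188125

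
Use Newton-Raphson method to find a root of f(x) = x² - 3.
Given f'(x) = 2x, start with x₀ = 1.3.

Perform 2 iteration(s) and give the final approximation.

f(x) = x² - 3
f'(x) = 2x
x₀ = 1.3

Newton-Raphson formula: x_{n+1} = x_n - f(x_n)/f'(x_n)

Iteration 1:
  f(1.300000) = -1.310000
  f'(1.300000) = 2.600000
  x_1 = 1.300000 - (-1.310000)/2.600000 = 1.803846
Iteration 2:
  f(1.803846) = 0.253861
  f'(1.803846) = 3.607692
  x_2 = 1.803846 - 0.253861/3.607692 = 1.733480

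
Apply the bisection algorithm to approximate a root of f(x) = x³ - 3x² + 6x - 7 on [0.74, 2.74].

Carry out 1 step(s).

f(x) = x³ - 3x² + 6x - 7
Initial interval: [0.74, 2.74]

Iteration 1:
  c_1 = (0.740000 + 2.740000)/2 = 1.740000
  f(c_1) = f(1.740000) = -0.374776
  f(a) × f(c) ≥ 0, new interval: [1.740000, 2.740000]

After 1 iteration(s), the approximation is c_1 = 1.740000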